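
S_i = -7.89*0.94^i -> [-7.89, -7.42, -6.97, -6.55, -6.16]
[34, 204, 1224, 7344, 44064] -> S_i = 34*6^i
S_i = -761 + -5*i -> [-761, -766, -771, -776, -781]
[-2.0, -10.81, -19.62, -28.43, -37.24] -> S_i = -2.00 + -8.81*i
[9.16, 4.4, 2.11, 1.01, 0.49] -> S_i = 9.16*0.48^i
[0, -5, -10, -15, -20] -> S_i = 0 + -5*i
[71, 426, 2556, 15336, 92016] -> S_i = 71*6^i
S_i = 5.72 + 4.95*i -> [5.72, 10.67, 15.62, 20.57, 25.52]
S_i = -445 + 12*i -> [-445, -433, -421, -409, -397]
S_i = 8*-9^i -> [8, -72, 648, -5832, 52488]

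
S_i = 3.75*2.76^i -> [3.75, 10.35, 28.57, 78.84, 217.6]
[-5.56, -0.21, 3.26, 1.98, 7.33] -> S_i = Random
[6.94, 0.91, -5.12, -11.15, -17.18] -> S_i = 6.94 + -6.03*i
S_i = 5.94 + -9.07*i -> [5.94, -3.13, -12.2, -21.27, -30.34]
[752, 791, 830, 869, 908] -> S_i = 752 + 39*i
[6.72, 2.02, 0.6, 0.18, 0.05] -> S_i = 6.72*0.30^i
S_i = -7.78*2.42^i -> [-7.78, -18.83, -45.56, -110.26, -266.83]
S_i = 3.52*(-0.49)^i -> [3.52, -1.72, 0.85, -0.41, 0.2]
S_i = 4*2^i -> [4, 8, 16, 32, 64]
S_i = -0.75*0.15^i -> [-0.75, -0.11, -0.02, -0.0, -0.0]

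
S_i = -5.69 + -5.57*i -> [-5.69, -11.26, -16.83, -22.4, -27.97]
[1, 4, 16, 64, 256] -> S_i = 1*4^i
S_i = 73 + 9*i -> [73, 82, 91, 100, 109]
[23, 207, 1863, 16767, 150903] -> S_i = 23*9^i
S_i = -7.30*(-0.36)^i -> [-7.3, 2.63, -0.95, 0.34, -0.12]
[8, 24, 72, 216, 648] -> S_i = 8*3^i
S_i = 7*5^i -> [7, 35, 175, 875, 4375]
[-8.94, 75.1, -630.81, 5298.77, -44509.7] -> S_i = -8.94*(-8.40)^i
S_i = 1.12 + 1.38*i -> [1.12, 2.5, 3.88, 5.26, 6.64]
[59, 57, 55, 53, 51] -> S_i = 59 + -2*i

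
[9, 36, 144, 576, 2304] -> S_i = 9*4^i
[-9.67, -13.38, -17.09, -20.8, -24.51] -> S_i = -9.67 + -3.71*i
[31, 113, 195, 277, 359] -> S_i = 31 + 82*i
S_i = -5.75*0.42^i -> [-5.75, -2.42, -1.01, -0.43, -0.18]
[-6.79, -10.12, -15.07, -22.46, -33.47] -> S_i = -6.79*1.49^i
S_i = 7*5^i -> [7, 35, 175, 875, 4375]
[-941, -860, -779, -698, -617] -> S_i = -941 + 81*i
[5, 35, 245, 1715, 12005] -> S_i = 5*7^i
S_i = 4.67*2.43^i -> [4.67, 11.35, 27.58, 67.01, 162.83]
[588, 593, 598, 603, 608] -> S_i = 588 + 5*i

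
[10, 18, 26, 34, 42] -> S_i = 10 + 8*i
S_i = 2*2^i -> [2, 4, 8, 16, 32]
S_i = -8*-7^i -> [-8, 56, -392, 2744, -19208]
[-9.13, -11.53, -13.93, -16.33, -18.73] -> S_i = -9.13 + -2.40*i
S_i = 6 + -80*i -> [6, -74, -154, -234, -314]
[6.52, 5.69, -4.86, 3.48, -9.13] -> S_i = Random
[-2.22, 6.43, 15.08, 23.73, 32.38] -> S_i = -2.22 + 8.65*i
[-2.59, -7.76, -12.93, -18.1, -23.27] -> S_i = -2.59 + -5.17*i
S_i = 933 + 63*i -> [933, 996, 1059, 1122, 1185]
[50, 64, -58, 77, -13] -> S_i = Random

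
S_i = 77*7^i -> [77, 539, 3773, 26411, 184877]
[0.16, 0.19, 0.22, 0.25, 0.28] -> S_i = 0.16 + 0.03*i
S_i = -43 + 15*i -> [-43, -28, -13, 2, 17]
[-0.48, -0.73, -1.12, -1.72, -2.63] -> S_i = -0.48*1.53^i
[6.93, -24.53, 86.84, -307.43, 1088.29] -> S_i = 6.93*(-3.54)^i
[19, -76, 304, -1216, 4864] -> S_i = 19*-4^i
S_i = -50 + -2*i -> [-50, -52, -54, -56, -58]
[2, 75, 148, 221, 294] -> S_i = 2 + 73*i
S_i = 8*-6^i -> [8, -48, 288, -1728, 10368]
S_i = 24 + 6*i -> [24, 30, 36, 42, 48]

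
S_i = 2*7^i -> [2, 14, 98, 686, 4802]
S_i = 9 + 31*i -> [9, 40, 71, 102, 133]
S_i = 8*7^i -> [8, 56, 392, 2744, 19208]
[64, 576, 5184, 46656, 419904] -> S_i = 64*9^i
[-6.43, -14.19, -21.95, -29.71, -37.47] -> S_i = -6.43 + -7.76*i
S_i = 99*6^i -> [99, 594, 3564, 21384, 128304]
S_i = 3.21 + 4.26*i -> [3.21, 7.47, 11.73, 15.99, 20.25]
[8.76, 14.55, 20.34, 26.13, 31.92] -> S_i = 8.76 + 5.79*i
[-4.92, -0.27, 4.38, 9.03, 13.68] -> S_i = -4.92 + 4.65*i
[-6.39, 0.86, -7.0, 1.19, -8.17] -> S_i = Random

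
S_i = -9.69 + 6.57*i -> [-9.69, -3.12, 3.45, 10.02, 16.59]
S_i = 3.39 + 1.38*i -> [3.39, 4.77, 6.15, 7.53, 8.91]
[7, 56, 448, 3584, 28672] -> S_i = 7*8^i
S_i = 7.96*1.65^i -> [7.96, 13.13, 21.67, 35.76, 59.0]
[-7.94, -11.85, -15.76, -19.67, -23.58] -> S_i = -7.94 + -3.91*i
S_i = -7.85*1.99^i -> [-7.85, -15.62, -31.09, -61.86, -123.11]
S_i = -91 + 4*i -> [-91, -87, -83, -79, -75]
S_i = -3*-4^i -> [-3, 12, -48, 192, -768]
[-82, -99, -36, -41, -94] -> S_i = Random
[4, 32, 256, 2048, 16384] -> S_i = 4*8^i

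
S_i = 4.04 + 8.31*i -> [4.04, 12.35, 20.66, 28.97, 37.28]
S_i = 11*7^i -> [11, 77, 539, 3773, 26411]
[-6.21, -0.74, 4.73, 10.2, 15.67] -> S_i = -6.21 + 5.47*i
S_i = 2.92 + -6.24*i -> [2.92, -3.32, -9.56, -15.8, -22.04]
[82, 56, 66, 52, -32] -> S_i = Random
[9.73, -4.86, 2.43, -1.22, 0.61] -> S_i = 9.73*(-0.50)^i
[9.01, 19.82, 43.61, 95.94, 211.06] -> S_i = 9.01*2.20^i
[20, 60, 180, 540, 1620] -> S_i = 20*3^i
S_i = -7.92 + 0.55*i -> [-7.92, -7.37, -6.82, -6.27, -5.72]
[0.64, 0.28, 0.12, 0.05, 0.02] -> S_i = 0.64*0.44^i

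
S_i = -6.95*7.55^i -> [-6.95, -52.47, -396.17, -2991.06, -22582.53]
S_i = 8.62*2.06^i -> [8.62, 17.76, 36.58, 75.35, 155.23]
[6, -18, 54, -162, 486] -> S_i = 6*-3^i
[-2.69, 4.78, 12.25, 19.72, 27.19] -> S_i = -2.69 + 7.47*i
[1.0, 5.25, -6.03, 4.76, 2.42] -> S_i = Random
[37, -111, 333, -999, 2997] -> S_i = 37*-3^i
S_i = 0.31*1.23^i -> [0.31, 0.38, 0.47, 0.58, 0.71]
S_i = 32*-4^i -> [32, -128, 512, -2048, 8192]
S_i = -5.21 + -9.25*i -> [-5.21, -14.46, -23.71, -32.96, -42.21]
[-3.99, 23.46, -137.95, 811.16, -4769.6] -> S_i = -3.99*(-5.88)^i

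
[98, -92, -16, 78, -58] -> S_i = Random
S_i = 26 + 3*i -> [26, 29, 32, 35, 38]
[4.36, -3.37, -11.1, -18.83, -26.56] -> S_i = 4.36 + -7.73*i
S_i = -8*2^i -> [-8, -16, -32, -64, -128]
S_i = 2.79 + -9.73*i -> [2.79, -6.94, -16.67, -26.4, -36.13]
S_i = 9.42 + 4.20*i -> [9.42, 13.62, 17.82, 22.02, 26.22]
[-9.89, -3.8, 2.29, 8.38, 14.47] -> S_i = -9.89 + 6.09*i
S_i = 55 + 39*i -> [55, 94, 133, 172, 211]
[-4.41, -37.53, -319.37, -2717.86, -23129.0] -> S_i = -4.41*8.51^i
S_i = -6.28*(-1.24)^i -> [-6.28, 7.79, -9.66, 11.97, -14.85]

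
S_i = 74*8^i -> [74, 592, 4736, 37888, 303104]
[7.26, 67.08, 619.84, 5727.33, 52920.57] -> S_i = 7.26*9.24^i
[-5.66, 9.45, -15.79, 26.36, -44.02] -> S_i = -5.66*(-1.67)^i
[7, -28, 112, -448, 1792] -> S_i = 7*-4^i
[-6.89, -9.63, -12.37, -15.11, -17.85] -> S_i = -6.89 + -2.74*i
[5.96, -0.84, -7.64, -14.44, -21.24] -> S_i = 5.96 + -6.80*i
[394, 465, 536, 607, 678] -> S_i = 394 + 71*i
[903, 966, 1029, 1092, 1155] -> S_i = 903 + 63*i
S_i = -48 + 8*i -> [-48, -40, -32, -24, -16]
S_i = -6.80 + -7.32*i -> [-6.8, -14.12, -21.44, -28.76, -36.08]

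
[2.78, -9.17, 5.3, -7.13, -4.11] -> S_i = Random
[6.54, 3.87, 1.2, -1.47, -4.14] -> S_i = 6.54 + -2.67*i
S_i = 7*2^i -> [7, 14, 28, 56, 112]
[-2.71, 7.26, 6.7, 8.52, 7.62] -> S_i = Random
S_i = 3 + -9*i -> [3, -6, -15, -24, -33]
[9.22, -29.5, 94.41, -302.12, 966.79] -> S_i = 9.22*(-3.20)^i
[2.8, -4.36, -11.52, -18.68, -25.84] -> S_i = 2.80 + -7.16*i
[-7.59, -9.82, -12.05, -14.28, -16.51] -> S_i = -7.59 + -2.23*i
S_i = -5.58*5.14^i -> [-5.58, -28.68, -147.42, -757.75, -3894.81]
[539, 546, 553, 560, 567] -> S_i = 539 + 7*i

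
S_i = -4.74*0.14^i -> [-4.74, -0.66, -0.09, -0.01, -0.0]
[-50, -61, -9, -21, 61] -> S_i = Random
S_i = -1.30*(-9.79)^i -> [-1.3, 12.73, -124.6, 1219.81, -11941.92]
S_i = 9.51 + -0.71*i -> [9.51, 8.8, 8.09, 7.38, 6.67]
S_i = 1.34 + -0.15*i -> [1.34, 1.19, 1.04, 0.89, 0.74]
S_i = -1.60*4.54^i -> [-1.6, -7.26, -32.98, -149.72, -679.74]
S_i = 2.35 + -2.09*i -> [2.35, 0.26, -1.83, -3.92, -6.01]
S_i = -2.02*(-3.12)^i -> [-2.02, 6.3, -19.66, 61.35, -191.41]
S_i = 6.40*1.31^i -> [6.4, 8.38, 10.98, 14.39, 18.85]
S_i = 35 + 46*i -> [35, 81, 127, 173, 219]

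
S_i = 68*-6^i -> [68, -408, 2448, -14688, 88128]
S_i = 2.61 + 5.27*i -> [2.61, 7.88, 13.15, 18.42, 23.69]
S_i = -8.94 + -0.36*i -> [-8.94, -9.3, -9.66, -10.02, -10.38]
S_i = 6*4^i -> [6, 24, 96, 384, 1536]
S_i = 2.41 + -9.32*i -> [2.41, -6.91, -16.23, -25.55, -34.87]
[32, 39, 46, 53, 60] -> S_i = 32 + 7*i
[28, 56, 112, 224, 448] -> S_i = 28*2^i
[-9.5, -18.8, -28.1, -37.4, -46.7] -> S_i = -9.50 + -9.30*i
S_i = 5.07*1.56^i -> [5.07, 7.91, 12.34, 19.25, 30.03]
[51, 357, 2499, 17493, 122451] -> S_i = 51*7^i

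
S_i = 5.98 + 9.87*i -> [5.98, 15.85, 25.72, 35.59, 45.46]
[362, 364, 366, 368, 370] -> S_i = 362 + 2*i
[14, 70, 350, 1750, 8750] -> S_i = 14*5^i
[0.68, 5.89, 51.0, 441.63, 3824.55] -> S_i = 0.68*8.66^i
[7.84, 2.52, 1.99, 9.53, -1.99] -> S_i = Random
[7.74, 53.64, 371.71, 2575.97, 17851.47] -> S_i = 7.74*6.93^i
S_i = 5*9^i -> [5, 45, 405, 3645, 32805]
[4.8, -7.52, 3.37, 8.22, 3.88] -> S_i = Random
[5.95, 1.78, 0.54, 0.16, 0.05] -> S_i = 5.95*0.30^i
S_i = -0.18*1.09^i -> [-0.18, -0.2, -0.21, -0.23, -0.25]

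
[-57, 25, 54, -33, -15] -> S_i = Random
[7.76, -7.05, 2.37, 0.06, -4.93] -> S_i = Random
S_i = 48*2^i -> [48, 96, 192, 384, 768]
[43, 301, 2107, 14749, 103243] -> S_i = 43*7^i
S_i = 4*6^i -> [4, 24, 144, 864, 5184]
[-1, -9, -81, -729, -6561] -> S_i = -1*9^i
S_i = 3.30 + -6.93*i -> [3.3, -3.63, -10.56, -17.49, -24.42]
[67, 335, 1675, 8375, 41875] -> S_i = 67*5^i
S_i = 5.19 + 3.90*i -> [5.19, 9.09, 12.99, 16.89, 20.79]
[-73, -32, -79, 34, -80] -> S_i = Random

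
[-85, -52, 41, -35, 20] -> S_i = Random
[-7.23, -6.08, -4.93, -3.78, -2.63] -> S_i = -7.23 + 1.15*i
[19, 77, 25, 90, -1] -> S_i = Random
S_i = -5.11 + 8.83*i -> [-5.11, 3.72, 12.55, 21.38, 30.21]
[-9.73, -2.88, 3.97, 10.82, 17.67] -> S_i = -9.73 + 6.85*i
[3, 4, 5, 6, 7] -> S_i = 3 + 1*i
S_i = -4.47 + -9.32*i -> [-4.47, -13.79, -23.11, -32.43, -41.75]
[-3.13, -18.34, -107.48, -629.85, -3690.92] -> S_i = -3.13*5.86^i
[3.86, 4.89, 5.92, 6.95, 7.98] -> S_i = 3.86 + 1.03*i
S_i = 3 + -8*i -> [3, -5, -13, -21, -29]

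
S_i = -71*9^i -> [-71, -639, -5751, -51759, -465831]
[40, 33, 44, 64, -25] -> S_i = Random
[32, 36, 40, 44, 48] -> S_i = 32 + 4*i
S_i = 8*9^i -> [8, 72, 648, 5832, 52488]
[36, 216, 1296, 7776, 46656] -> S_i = 36*6^i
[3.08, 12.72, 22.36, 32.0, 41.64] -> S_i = 3.08 + 9.64*i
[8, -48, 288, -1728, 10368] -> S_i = 8*-6^i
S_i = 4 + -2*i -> [4, 2, 0, -2, -4]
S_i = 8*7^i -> [8, 56, 392, 2744, 19208]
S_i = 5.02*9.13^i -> [5.02, 45.83, 418.45, 3820.46, 34880.83]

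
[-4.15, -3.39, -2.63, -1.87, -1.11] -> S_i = -4.15 + 0.76*i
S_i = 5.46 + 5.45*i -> [5.46, 10.91, 16.36, 21.81, 27.26]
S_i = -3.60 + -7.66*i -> [-3.6, -11.26, -18.92, -26.58, -34.24]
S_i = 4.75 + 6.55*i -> [4.75, 11.3, 17.85, 24.4, 30.95]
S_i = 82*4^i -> [82, 328, 1312, 5248, 20992]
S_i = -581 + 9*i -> [-581, -572, -563, -554, -545]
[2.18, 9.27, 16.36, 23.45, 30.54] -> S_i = 2.18 + 7.09*i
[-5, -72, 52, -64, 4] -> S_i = Random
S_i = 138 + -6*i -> [138, 132, 126, 120, 114]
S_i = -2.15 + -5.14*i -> [-2.15, -7.29, -12.43, -17.57, -22.71]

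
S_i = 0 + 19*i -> [0, 19, 38, 57, 76]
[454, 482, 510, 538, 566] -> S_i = 454 + 28*i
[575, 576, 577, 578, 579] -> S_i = 575 + 1*i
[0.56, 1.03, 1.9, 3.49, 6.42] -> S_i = 0.56*1.84^i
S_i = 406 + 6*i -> [406, 412, 418, 424, 430]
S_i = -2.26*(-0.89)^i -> [-2.26, 2.01, -1.79, 1.59, -1.42]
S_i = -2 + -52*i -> [-2, -54, -106, -158, -210]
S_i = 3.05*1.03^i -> [3.05, 3.14, 3.24, 3.33, 3.43]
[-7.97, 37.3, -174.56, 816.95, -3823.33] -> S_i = -7.97*(-4.68)^i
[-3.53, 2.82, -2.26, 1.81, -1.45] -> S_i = -3.53*(-0.80)^i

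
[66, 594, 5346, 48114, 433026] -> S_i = 66*9^i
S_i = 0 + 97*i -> [0, 97, 194, 291, 388]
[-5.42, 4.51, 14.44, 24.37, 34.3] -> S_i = -5.42 + 9.93*i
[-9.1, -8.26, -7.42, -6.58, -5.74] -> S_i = -9.10 + 0.84*i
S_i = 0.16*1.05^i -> [0.16, 0.17, 0.18, 0.19, 0.19]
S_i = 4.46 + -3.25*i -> [4.46, 1.21, -2.04, -5.29, -8.54]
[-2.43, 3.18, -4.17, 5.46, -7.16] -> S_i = -2.43*(-1.31)^i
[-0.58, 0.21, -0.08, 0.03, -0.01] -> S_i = -0.58*(-0.37)^i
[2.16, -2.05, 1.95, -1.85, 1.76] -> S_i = 2.16*(-0.95)^i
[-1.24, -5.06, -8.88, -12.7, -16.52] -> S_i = -1.24 + -3.82*i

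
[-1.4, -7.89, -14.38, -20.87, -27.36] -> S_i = -1.40 + -6.49*i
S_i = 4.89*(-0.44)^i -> [4.89, -2.15, 0.95, -0.42, 0.18]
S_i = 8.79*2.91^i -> [8.79, 25.58, 74.43, 216.6, 630.32]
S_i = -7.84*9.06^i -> [-7.84, -71.03, -643.54, -5830.43, -52823.7]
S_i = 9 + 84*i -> [9, 93, 177, 261, 345]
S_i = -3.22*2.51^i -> [-3.22, -8.08, -20.29, -50.92, -127.81]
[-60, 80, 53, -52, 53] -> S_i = Random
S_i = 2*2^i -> [2, 4, 8, 16, 32]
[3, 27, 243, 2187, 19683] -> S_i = 3*9^i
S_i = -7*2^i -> [-7, -14, -28, -56, -112]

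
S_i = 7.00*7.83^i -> [7.0, 54.81, 429.16, 3360.34, 26311.47]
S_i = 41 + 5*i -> [41, 46, 51, 56, 61]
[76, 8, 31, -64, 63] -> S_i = Random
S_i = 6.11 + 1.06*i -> [6.11, 7.17, 8.23, 9.29, 10.35]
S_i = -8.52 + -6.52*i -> [-8.52, -15.04, -21.56, -28.08, -34.6]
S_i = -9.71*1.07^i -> [-9.71, -10.39, -11.12, -11.9, -12.73]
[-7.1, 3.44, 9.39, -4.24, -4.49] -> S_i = Random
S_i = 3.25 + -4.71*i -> [3.25, -1.46, -6.17, -10.88, -15.59]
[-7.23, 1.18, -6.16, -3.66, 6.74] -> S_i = Random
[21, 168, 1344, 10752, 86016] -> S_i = 21*8^i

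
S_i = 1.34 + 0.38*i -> [1.34, 1.72, 2.1, 2.48, 2.86]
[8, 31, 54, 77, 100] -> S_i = 8 + 23*i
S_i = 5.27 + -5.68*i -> [5.27, -0.41, -6.09, -11.77, -17.45]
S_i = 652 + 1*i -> [652, 653, 654, 655, 656]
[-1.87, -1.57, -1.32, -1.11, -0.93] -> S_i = -1.87*0.84^i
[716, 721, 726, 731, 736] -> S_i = 716 + 5*i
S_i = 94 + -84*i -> [94, 10, -74, -158, -242]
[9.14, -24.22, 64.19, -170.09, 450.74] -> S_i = 9.14*(-2.65)^i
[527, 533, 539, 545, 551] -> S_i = 527 + 6*i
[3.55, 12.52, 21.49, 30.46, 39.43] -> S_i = 3.55 + 8.97*i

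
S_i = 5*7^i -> [5, 35, 245, 1715, 12005]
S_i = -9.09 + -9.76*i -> [-9.09, -18.85, -28.61, -38.37, -48.13]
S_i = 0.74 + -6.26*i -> [0.74, -5.52, -11.78, -18.04, -24.3]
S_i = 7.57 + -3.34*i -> [7.57, 4.23, 0.89, -2.45, -5.79]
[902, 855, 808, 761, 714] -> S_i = 902 + -47*i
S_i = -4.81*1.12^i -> [-4.81, -5.39, -6.03, -6.76, -7.57]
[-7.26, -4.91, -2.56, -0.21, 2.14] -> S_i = -7.26 + 2.35*i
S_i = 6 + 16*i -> [6, 22, 38, 54, 70]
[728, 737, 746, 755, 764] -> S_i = 728 + 9*i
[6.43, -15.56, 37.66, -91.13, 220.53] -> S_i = 6.43*(-2.42)^i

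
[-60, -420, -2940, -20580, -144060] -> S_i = -60*7^i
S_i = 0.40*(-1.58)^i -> [0.4, -0.63, 1.0, -1.58, 2.49]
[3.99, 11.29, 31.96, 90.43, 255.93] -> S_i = 3.99*2.83^i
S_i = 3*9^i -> [3, 27, 243, 2187, 19683]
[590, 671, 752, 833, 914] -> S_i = 590 + 81*i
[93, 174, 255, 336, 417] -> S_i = 93 + 81*i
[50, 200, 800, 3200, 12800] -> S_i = 50*4^i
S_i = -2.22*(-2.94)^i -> [-2.22, 6.53, -19.19, 56.42, -165.86]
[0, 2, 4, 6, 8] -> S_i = 0 + 2*i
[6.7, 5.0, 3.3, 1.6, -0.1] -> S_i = 6.70 + -1.70*i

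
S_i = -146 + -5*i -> [-146, -151, -156, -161, -166]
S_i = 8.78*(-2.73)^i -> [8.78, -23.97, 65.44, -178.64, 487.69]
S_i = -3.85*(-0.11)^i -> [-3.85, 0.42, -0.05, 0.01, -0.0]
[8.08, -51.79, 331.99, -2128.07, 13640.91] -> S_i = 8.08*(-6.41)^i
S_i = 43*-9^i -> [43, -387, 3483, -31347, 282123]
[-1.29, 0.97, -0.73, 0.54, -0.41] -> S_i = -1.29*(-0.75)^i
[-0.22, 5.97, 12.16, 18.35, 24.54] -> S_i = -0.22 + 6.19*i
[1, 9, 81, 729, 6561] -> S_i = 1*9^i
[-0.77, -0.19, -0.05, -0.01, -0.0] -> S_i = -0.77*0.25^i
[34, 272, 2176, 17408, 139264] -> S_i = 34*8^i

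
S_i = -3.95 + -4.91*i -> [-3.95, -8.86, -13.77, -18.68, -23.59]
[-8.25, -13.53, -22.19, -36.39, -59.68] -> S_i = -8.25*1.64^i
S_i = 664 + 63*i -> [664, 727, 790, 853, 916]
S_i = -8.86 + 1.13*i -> [-8.86, -7.73, -6.6, -5.47, -4.34]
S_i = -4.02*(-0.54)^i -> [-4.02, 2.17, -1.17, 0.63, -0.34]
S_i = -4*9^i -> [-4, -36, -324, -2916, -26244]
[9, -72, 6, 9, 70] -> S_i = Random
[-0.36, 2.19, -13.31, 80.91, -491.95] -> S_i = -0.36*(-6.08)^i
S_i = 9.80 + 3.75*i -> [9.8, 13.55, 17.3, 21.05, 24.8]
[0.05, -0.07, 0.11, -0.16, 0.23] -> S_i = 0.05*(-1.46)^i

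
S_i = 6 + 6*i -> [6, 12, 18, 24, 30]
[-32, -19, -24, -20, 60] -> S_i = Random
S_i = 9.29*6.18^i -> [9.29, 57.41, 354.81, 2192.71, 13550.95]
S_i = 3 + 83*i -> [3, 86, 169, 252, 335]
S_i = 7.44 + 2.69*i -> [7.44, 10.13, 12.82, 15.51, 18.2]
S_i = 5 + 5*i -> [5, 10, 15, 20, 25]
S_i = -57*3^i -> [-57, -171, -513, -1539, -4617]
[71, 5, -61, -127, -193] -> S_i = 71 + -66*i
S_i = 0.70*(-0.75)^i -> [0.7, -0.52, 0.39, -0.3, 0.22]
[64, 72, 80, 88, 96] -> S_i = 64 + 8*i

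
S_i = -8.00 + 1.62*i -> [-8.0, -6.38, -4.76, -3.14, -1.52]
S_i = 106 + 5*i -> [106, 111, 116, 121, 126]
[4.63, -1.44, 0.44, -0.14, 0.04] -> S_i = 4.63*(-0.31)^i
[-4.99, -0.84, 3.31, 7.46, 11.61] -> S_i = -4.99 + 4.15*i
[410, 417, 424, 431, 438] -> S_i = 410 + 7*i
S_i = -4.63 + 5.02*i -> [-4.63, 0.39, 5.41, 10.43, 15.45]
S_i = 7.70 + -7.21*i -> [7.7, 0.49, -6.72, -13.93, -21.14]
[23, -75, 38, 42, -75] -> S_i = Random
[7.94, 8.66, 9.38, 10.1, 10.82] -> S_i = 7.94 + 0.72*i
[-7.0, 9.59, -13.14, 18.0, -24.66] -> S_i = -7.00*(-1.37)^i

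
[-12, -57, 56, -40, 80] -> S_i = Random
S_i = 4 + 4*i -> [4, 8, 12, 16, 20]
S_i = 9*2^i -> [9, 18, 36, 72, 144]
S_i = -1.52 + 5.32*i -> [-1.52, 3.8, 9.12, 14.44, 19.76]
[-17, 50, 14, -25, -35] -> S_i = Random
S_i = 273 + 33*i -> [273, 306, 339, 372, 405]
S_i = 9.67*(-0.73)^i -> [9.67, -7.06, 5.15, -3.76, 2.75]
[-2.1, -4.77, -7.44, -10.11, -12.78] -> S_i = -2.10 + -2.67*i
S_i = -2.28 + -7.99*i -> [-2.28, -10.27, -18.26, -26.25, -34.24]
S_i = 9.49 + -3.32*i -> [9.49, 6.17, 2.85, -0.47, -3.79]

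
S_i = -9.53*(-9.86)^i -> [-9.53, 93.97, -926.5, 9135.32, -90074.23]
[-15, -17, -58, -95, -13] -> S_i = Random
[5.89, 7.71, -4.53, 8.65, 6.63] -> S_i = Random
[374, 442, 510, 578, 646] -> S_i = 374 + 68*i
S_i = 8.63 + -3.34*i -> [8.63, 5.29, 1.95, -1.39, -4.73]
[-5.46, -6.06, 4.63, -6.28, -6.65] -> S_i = Random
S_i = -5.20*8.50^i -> [-5.2, -44.2, -375.7, -3193.45, -27144.32]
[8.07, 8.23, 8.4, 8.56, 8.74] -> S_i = 8.07*1.02^i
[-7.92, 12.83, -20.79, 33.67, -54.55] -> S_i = -7.92*(-1.62)^i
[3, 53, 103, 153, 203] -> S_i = 3 + 50*i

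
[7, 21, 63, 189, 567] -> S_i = 7*3^i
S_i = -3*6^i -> [-3, -18, -108, -648, -3888]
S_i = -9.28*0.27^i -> [-9.28, -2.51, -0.68, -0.18, -0.05]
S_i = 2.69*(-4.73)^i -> [2.69, -12.72, 60.18, -284.67, 1346.47]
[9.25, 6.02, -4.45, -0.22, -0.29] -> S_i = Random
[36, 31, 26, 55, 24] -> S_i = Random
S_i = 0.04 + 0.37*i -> [0.04, 0.41, 0.78, 1.15, 1.52]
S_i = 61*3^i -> [61, 183, 549, 1647, 4941]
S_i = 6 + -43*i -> [6, -37, -80, -123, -166]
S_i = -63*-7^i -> [-63, 441, -3087, 21609, -151263]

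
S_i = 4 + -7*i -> [4, -3, -10, -17, -24]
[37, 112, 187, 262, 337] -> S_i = 37 + 75*i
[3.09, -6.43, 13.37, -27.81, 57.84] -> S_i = 3.09*(-2.08)^i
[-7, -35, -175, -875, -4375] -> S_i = -7*5^i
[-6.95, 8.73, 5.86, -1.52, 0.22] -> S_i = Random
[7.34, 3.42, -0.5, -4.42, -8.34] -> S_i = 7.34 + -3.92*i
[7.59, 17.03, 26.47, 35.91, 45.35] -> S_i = 7.59 + 9.44*i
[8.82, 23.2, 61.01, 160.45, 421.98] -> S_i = 8.82*2.63^i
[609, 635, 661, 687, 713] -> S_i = 609 + 26*i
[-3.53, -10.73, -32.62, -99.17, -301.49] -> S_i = -3.53*3.04^i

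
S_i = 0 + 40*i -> [0, 40, 80, 120, 160]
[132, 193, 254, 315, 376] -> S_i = 132 + 61*i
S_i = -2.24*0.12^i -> [-2.24, -0.27, -0.03, -0.0, -0.0]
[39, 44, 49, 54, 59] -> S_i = 39 + 5*i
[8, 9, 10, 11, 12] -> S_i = 8 + 1*i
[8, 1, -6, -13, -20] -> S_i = 8 + -7*i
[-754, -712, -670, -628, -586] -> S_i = -754 + 42*i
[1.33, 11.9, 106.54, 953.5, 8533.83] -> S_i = 1.33*8.95^i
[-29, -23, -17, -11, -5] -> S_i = -29 + 6*i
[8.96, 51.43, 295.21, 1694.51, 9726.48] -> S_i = 8.96*5.74^i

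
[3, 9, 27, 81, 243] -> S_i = 3*3^i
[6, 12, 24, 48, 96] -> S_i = 6*2^i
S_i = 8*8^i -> [8, 64, 512, 4096, 32768]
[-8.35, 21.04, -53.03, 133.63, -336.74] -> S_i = -8.35*(-2.52)^i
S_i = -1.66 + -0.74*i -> [-1.66, -2.4, -3.14, -3.88, -4.62]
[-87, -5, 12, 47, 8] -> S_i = Random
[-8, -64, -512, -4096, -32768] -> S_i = -8*8^i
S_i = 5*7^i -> [5, 35, 245, 1715, 12005]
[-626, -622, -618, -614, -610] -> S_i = -626 + 4*i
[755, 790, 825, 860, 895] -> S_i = 755 + 35*i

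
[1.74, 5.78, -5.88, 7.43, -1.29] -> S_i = Random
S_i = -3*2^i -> [-3, -6, -12, -24, -48]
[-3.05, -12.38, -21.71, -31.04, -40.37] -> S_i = -3.05 + -9.33*i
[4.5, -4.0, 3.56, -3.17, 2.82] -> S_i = 4.50*(-0.89)^i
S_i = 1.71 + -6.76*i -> [1.71, -5.05, -11.81, -18.57, -25.33]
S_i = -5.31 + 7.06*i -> [-5.31, 1.75, 8.81, 15.87, 22.93]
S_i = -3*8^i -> [-3, -24, -192, -1536, -12288]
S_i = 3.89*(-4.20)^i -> [3.89, -16.34, 68.62, -288.2, 1210.45]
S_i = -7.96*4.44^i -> [-7.96, -35.34, -156.92, -696.73, -3093.46]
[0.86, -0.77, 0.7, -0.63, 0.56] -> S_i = 0.86*(-0.90)^i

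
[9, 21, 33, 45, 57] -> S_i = 9 + 12*i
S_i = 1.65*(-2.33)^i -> [1.65, -3.84, 8.96, -20.87, 48.63]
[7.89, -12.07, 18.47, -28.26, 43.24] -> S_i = 7.89*(-1.53)^i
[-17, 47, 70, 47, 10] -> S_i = Random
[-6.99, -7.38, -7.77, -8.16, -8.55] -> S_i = -6.99 + -0.39*i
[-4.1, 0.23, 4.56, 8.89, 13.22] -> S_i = -4.10 + 4.33*i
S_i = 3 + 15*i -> [3, 18, 33, 48, 63]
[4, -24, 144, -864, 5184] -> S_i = 4*-6^i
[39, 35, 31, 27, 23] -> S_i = 39 + -4*i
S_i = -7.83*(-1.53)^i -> [-7.83, 11.98, -18.33, 28.04, -42.91]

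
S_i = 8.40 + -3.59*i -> [8.4, 4.81, 1.22, -2.37, -5.96]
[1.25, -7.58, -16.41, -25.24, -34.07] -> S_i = 1.25 + -8.83*i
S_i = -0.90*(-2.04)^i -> [-0.9, 1.84, -3.75, 7.64, -15.59]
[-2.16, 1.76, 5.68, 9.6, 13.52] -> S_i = -2.16 + 3.92*i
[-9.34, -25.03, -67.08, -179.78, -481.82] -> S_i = -9.34*2.68^i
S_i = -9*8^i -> [-9, -72, -576, -4608, -36864]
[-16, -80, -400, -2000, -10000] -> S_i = -16*5^i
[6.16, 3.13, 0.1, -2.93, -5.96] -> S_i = 6.16 + -3.03*i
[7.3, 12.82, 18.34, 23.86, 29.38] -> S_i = 7.30 + 5.52*i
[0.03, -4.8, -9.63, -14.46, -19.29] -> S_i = 0.03 + -4.83*i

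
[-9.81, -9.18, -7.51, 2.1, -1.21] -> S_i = Random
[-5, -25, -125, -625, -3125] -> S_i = -5*5^i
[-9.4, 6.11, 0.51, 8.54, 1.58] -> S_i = Random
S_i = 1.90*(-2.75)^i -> [1.9, -5.22, 14.37, -39.51, 108.66]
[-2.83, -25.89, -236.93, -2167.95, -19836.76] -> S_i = -2.83*9.15^i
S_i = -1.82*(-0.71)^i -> [-1.82, 1.29, -0.92, 0.65, -0.46]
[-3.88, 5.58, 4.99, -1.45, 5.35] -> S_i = Random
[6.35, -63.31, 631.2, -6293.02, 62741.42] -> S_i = 6.35*(-9.97)^i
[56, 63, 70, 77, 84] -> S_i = 56 + 7*i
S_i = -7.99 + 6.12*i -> [-7.99, -1.87, 4.25, 10.37, 16.49]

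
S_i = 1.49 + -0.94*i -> [1.49, 0.55, -0.39, -1.33, -2.27]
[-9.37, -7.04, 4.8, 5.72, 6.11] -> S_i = Random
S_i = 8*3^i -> [8, 24, 72, 216, 648]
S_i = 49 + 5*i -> [49, 54, 59, 64, 69]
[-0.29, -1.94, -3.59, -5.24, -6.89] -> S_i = -0.29 + -1.65*i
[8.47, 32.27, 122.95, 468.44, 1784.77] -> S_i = 8.47*3.81^i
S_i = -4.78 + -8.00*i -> [-4.78, -12.78, -20.78, -28.78, -36.78]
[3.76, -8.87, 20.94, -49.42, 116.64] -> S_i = 3.76*(-2.36)^i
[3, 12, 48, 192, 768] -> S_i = 3*4^i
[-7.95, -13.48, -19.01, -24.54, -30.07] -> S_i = -7.95 + -5.53*i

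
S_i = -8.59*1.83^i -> [-8.59, -15.72, -28.77, -52.64, -96.34]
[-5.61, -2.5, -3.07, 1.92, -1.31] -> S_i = Random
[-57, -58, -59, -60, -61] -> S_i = -57 + -1*i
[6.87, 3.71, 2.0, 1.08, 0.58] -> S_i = 6.87*0.54^i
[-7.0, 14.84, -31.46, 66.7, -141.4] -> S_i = -7.00*(-2.12)^i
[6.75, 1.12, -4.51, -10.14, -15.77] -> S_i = 6.75 + -5.63*i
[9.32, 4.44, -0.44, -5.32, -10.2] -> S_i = 9.32 + -4.88*i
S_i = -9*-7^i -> [-9, 63, -441, 3087, -21609]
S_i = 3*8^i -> [3, 24, 192, 1536, 12288]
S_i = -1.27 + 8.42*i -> [-1.27, 7.15, 15.57, 23.99, 32.41]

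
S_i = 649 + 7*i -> [649, 656, 663, 670, 677]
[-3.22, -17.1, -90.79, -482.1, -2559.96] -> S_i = -3.22*5.31^i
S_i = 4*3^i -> [4, 12, 36, 108, 324]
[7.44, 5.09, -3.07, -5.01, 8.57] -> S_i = Random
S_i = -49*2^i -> [-49, -98, -196, -392, -784]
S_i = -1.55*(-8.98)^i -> [-1.55, 13.92, -124.99, 1122.43, -10079.45]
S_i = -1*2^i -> [-1, -2, -4, -8, -16]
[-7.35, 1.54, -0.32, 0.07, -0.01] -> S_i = -7.35*(-0.21)^i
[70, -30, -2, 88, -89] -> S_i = Random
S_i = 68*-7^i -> [68, -476, 3332, -23324, 163268]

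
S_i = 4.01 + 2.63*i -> [4.01, 6.64, 9.27, 11.9, 14.53]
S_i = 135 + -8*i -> [135, 127, 119, 111, 103]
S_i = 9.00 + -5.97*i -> [9.0, 3.03, -2.94, -8.91, -14.88]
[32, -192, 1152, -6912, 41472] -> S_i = 32*-6^i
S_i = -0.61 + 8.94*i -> [-0.61, 8.33, 17.27, 26.21, 35.15]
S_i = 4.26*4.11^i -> [4.26, 17.51, 71.96, 295.76, 1215.56]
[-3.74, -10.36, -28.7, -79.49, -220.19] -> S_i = -3.74*2.77^i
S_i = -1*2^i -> [-1, -2, -4, -8, -16]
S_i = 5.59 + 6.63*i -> [5.59, 12.22, 18.85, 25.48, 32.11]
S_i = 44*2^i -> [44, 88, 176, 352, 704]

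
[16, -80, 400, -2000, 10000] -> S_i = 16*-5^i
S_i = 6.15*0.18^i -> [6.15, 1.11, 0.2, 0.04, 0.01]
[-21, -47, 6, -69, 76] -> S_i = Random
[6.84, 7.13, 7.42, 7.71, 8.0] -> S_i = 6.84 + 0.29*i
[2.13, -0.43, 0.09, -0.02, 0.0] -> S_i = 2.13*(-0.20)^i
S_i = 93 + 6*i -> [93, 99, 105, 111, 117]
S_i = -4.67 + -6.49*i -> [-4.67, -11.16, -17.65, -24.14, -30.63]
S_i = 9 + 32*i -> [9, 41, 73, 105, 137]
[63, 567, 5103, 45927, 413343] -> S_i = 63*9^i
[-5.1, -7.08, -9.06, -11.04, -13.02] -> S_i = -5.10 + -1.98*i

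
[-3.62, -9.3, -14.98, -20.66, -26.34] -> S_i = -3.62 + -5.68*i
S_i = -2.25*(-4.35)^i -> [-2.25, 9.79, -42.58, 185.2, -805.64]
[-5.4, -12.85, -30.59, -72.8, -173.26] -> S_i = -5.40*2.38^i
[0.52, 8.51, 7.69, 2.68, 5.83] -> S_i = Random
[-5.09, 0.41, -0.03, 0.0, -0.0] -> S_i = -5.09*(-0.08)^i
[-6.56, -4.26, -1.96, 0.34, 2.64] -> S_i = -6.56 + 2.30*i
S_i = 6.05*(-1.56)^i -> [6.05, -9.44, 14.72, -22.97, 35.83]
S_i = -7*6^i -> [-7, -42, -252, -1512, -9072]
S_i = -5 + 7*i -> [-5, 2, 9, 16, 23]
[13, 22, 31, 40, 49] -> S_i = 13 + 9*i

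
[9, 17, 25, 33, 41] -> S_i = 9 + 8*i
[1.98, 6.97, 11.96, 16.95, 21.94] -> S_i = 1.98 + 4.99*i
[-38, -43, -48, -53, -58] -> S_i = -38 + -5*i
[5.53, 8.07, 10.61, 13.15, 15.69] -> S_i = 5.53 + 2.54*i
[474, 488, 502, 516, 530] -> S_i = 474 + 14*i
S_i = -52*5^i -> [-52, -260, -1300, -6500, -32500]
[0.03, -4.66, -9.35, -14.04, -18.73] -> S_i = 0.03 + -4.69*i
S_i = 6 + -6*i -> [6, 0, -6, -12, -18]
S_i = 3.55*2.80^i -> [3.55, 9.94, 27.83, 77.93, 218.2]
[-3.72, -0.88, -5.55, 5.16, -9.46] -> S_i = Random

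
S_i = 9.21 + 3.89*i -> [9.21, 13.1, 16.99, 20.88, 24.77]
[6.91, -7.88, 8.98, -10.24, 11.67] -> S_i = 6.91*(-1.14)^i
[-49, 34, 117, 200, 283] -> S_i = -49 + 83*i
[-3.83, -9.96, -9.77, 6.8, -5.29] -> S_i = Random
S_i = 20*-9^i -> [20, -180, 1620, -14580, 131220]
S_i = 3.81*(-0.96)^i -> [3.81, -3.66, 3.51, -3.37, 3.24]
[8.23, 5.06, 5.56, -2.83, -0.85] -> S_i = Random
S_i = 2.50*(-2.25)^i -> [2.5, -5.62, 12.66, -28.48, 64.07]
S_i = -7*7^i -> [-7, -49, -343, -2401, -16807]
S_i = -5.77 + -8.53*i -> [-5.77, -14.3, -22.83, -31.36, -39.89]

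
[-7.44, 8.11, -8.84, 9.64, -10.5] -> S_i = -7.44*(-1.09)^i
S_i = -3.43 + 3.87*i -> [-3.43, 0.44, 4.31, 8.18, 12.05]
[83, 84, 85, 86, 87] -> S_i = 83 + 1*i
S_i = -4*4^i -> [-4, -16, -64, -256, -1024]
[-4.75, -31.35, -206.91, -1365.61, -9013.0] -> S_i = -4.75*6.60^i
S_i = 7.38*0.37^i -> [7.38, 2.73, 1.01, 0.37, 0.14]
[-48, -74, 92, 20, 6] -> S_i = Random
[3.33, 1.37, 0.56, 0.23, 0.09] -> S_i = 3.33*0.41^i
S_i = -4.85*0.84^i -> [-4.85, -4.07, -3.42, -2.87, -2.41]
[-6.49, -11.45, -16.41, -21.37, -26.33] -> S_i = -6.49 + -4.96*i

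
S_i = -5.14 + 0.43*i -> [-5.14, -4.71, -4.28, -3.85, -3.42]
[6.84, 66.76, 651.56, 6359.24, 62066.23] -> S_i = 6.84*9.76^i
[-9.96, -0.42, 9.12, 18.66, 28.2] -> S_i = -9.96 + 9.54*i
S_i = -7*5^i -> [-7, -35, -175, -875, -4375]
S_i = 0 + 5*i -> [0, 5, 10, 15, 20]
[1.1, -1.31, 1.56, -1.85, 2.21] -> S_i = 1.10*(-1.19)^i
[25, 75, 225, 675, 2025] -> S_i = 25*3^i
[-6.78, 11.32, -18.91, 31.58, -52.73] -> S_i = -6.78*(-1.67)^i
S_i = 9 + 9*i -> [9, 18, 27, 36, 45]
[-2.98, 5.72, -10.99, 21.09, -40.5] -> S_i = -2.98*(-1.92)^i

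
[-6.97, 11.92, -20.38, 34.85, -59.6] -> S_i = -6.97*(-1.71)^i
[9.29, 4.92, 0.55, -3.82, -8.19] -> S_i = 9.29 + -4.37*i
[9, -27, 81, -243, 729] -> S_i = 9*-3^i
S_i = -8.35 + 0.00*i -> [-8.35, -8.35, -8.35, -8.35, -8.35]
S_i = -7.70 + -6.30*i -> [-7.7, -14.0, -20.3, -26.6, -32.9]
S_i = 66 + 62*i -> [66, 128, 190, 252, 314]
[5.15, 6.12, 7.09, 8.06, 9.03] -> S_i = 5.15 + 0.97*i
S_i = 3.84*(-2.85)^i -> [3.84, -10.94, 31.19, -88.89, 253.34]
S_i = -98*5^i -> [-98, -490, -2450, -12250, -61250]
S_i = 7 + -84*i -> [7, -77, -161, -245, -329]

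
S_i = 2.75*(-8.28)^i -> [2.75, -22.77, 188.54, -1561.07, 12925.7]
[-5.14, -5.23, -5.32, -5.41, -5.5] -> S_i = -5.14 + -0.09*i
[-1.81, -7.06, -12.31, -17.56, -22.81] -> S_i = -1.81 + -5.25*i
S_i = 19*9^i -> [19, 171, 1539, 13851, 124659]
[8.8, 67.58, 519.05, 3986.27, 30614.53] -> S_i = 8.80*7.68^i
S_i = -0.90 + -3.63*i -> [-0.9, -4.53, -8.16, -11.79, -15.42]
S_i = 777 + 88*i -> [777, 865, 953, 1041, 1129]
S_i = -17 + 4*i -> [-17, -13, -9, -5, -1]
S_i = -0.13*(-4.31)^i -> [-0.13, 0.56, -2.41, 10.41, -44.86]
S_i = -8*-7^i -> [-8, 56, -392, 2744, -19208]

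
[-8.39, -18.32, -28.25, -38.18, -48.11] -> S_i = -8.39 + -9.93*i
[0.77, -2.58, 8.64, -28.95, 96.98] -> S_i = 0.77*(-3.35)^i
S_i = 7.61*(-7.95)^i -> [7.61, -60.5, 480.97, -3823.72, 30398.57]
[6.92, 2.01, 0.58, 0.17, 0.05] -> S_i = 6.92*0.29^i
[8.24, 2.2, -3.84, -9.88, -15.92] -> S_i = 8.24 + -6.04*i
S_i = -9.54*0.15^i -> [-9.54, -1.43, -0.21, -0.03, -0.0]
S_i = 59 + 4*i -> [59, 63, 67, 71, 75]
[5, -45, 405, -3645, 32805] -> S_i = 5*-9^i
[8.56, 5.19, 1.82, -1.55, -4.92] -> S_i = 8.56 + -3.37*i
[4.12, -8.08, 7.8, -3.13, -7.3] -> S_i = Random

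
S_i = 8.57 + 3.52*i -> [8.57, 12.09, 15.61, 19.13, 22.65]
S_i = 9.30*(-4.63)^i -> [9.3, -43.06, 199.36, -923.05, 4273.73]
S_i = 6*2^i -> [6, 12, 24, 48, 96]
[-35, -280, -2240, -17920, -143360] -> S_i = -35*8^i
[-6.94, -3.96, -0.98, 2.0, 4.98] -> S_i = -6.94 + 2.98*i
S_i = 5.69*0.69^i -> [5.69, 3.93, 2.71, 1.87, 1.29]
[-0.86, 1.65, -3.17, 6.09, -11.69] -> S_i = -0.86*(-1.92)^i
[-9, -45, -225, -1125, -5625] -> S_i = -9*5^i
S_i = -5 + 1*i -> [-5, -4, -3, -2, -1]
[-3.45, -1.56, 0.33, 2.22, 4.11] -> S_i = -3.45 + 1.89*i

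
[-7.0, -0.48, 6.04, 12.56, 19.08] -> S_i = -7.00 + 6.52*i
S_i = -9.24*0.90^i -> [-9.24, -8.32, -7.48, -6.74, -6.06]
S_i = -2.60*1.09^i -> [-2.6, -2.83, -3.09, -3.37, -3.67]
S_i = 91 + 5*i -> [91, 96, 101, 106, 111]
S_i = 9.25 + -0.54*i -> [9.25, 8.71, 8.17, 7.63, 7.09]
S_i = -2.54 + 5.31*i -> [-2.54, 2.77, 8.08, 13.39, 18.7]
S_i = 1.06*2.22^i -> [1.06, 2.35, 5.22, 11.6, 25.75]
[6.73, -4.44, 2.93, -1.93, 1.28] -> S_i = 6.73*(-0.66)^i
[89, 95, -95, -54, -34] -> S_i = Random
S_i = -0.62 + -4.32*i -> [-0.62, -4.94, -9.26, -13.58, -17.9]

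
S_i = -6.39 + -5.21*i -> [-6.39, -11.6, -16.81, -22.02, -27.23]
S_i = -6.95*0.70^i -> [-6.95, -4.86, -3.41, -2.38, -1.67]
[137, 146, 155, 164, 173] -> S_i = 137 + 9*i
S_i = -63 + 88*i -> [-63, 25, 113, 201, 289]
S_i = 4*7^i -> [4, 28, 196, 1372, 9604]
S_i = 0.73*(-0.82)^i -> [0.73, -0.6, 0.49, -0.4, 0.33]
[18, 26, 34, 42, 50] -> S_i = 18 + 8*i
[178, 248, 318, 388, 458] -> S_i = 178 + 70*i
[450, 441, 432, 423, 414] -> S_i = 450 + -9*i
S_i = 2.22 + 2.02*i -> [2.22, 4.24, 6.26, 8.28, 10.3]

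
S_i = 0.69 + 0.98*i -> [0.69, 1.67, 2.65, 3.63, 4.61]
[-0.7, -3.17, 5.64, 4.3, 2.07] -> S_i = Random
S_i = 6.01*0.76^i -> [6.01, 4.57, 3.47, 2.64, 2.01]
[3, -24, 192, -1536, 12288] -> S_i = 3*-8^i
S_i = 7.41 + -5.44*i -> [7.41, 1.97, -3.47, -8.91, -14.35]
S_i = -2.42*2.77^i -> [-2.42, -6.7, -18.57, -51.43, -142.47]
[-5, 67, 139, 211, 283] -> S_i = -5 + 72*i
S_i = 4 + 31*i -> [4, 35, 66, 97, 128]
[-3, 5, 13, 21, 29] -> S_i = -3 + 8*i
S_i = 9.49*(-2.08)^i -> [9.49, -19.74, 41.06, -85.4, 177.63]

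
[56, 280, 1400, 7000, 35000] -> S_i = 56*5^i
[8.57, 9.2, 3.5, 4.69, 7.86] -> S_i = Random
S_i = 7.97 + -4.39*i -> [7.97, 3.58, -0.81, -5.2, -9.59]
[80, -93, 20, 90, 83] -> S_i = Random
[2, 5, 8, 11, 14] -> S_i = 2 + 3*i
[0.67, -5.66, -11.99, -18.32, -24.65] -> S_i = 0.67 + -6.33*i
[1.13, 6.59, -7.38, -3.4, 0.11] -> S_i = Random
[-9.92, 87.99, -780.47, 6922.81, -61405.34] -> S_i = -9.92*(-8.87)^i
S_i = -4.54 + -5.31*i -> [-4.54, -9.85, -15.16, -20.47, -25.78]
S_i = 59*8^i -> [59, 472, 3776, 30208, 241664]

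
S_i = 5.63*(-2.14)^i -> [5.63, -12.05, 25.78, -55.18, 118.08]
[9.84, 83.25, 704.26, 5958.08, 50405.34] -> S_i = 9.84*8.46^i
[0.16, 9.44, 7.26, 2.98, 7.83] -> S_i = Random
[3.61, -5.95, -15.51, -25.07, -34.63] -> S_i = 3.61 + -9.56*i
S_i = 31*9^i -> [31, 279, 2511, 22599, 203391]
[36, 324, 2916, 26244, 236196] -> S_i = 36*9^i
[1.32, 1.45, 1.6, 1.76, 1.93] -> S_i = 1.32*1.10^i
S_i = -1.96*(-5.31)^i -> [-1.96, 10.41, -55.26, 293.45, -1558.24]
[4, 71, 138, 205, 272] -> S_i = 4 + 67*i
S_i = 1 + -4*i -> [1, -3, -7, -11, -15]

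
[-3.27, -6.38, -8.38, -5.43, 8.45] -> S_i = Random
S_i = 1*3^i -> [1, 3, 9, 27, 81]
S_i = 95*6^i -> [95, 570, 3420, 20520, 123120]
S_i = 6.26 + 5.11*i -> [6.26, 11.37, 16.48, 21.59, 26.7]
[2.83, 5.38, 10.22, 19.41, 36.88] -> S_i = 2.83*1.90^i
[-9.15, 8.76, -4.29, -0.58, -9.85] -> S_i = Random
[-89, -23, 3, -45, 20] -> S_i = Random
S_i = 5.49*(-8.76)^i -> [5.49, -48.09, 421.29, -3690.5, 32328.74]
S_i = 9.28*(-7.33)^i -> [9.28, -68.02, 498.6, -3654.77, 26789.45]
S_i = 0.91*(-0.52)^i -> [0.91, -0.47, 0.25, -0.13, 0.07]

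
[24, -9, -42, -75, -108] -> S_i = 24 + -33*i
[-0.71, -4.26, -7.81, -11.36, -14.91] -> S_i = -0.71 + -3.55*i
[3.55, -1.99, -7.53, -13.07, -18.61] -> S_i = 3.55 + -5.54*i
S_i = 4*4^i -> [4, 16, 64, 256, 1024]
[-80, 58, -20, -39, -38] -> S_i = Random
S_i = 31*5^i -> [31, 155, 775, 3875, 19375]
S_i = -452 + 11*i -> [-452, -441, -430, -419, -408]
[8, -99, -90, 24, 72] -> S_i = Random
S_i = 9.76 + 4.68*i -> [9.76, 14.44, 19.12, 23.8, 28.48]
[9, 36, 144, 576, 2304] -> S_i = 9*4^i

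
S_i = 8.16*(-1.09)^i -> [8.16, -8.89, 9.69, -10.57, 11.52]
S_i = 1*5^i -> [1, 5, 25, 125, 625]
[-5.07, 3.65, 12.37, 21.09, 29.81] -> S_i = -5.07 + 8.72*i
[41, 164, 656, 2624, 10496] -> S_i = 41*4^i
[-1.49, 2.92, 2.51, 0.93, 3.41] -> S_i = Random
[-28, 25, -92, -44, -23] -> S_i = Random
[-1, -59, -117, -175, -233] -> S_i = -1 + -58*i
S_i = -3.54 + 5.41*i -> [-3.54, 1.87, 7.28, 12.69, 18.1]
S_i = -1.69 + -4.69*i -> [-1.69, -6.38, -11.07, -15.76, -20.45]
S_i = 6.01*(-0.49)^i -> [6.01, -2.94, 1.44, -0.71, 0.35]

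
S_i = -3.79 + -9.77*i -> [-3.79, -13.56, -23.33, -33.1, -42.87]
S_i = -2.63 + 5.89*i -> [-2.63, 3.26, 9.15, 15.04, 20.93]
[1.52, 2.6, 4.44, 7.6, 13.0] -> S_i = 1.52*1.71^i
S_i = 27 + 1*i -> [27, 28, 29, 30, 31]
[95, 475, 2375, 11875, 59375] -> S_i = 95*5^i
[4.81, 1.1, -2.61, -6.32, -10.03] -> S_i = 4.81 + -3.71*i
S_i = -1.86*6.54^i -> [-1.86, -12.16, -79.56, -520.29, -3402.7]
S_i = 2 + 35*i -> [2, 37, 72, 107, 142]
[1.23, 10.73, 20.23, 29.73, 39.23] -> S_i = 1.23 + 9.50*i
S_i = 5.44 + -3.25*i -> [5.44, 2.19, -1.06, -4.31, -7.56]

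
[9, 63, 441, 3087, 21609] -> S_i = 9*7^i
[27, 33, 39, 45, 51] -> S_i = 27 + 6*i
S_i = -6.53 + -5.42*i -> [-6.53, -11.95, -17.37, -22.79, -28.21]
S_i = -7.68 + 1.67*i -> [-7.68, -6.01, -4.34, -2.67, -1.0]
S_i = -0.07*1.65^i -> [-0.07, -0.12, -0.19, -0.31, -0.52]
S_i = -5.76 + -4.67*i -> [-5.76, -10.43, -15.1, -19.77, -24.44]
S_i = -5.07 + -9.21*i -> [-5.07, -14.28, -23.49, -32.7, -41.91]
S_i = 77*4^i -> [77, 308, 1232, 4928, 19712]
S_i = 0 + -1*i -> [0, -1, -2, -3, -4]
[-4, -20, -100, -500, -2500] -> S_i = -4*5^i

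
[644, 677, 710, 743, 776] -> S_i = 644 + 33*i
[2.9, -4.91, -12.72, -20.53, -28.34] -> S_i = 2.90 + -7.81*i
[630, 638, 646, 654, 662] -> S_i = 630 + 8*i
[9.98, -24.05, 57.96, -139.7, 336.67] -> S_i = 9.98*(-2.41)^i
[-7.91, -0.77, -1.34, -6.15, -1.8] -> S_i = Random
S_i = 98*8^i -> [98, 784, 6272, 50176, 401408]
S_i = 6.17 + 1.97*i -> [6.17, 8.14, 10.11, 12.08, 14.05]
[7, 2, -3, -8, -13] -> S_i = 7 + -5*i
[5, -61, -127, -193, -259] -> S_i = 5 + -66*i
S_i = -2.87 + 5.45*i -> [-2.87, 2.58, 8.03, 13.48, 18.93]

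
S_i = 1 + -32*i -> [1, -31, -63, -95, -127]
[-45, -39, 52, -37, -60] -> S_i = Random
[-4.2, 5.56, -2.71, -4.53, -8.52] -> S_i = Random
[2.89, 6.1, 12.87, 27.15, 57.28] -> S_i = 2.89*2.11^i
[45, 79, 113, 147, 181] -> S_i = 45 + 34*i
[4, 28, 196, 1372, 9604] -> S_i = 4*7^i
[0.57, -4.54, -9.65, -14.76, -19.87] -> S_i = 0.57 + -5.11*i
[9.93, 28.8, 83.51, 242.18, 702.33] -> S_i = 9.93*2.90^i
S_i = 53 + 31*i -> [53, 84, 115, 146, 177]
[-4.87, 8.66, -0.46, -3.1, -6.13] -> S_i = Random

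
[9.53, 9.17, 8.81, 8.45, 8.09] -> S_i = 9.53 + -0.36*i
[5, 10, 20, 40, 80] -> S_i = 5*2^i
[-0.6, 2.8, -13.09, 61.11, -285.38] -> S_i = -0.60*(-4.67)^i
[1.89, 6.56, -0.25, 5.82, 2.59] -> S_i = Random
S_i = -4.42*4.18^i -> [-4.42, -18.48, -77.23, -322.81, -1349.36]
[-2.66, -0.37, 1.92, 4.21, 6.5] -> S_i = -2.66 + 2.29*i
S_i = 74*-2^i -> [74, -148, 296, -592, 1184]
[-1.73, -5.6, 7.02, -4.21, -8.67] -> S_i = Random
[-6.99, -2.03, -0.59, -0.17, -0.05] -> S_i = -6.99*0.29^i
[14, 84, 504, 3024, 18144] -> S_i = 14*6^i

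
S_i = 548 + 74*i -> [548, 622, 696, 770, 844]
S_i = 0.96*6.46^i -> [0.96, 6.2, 40.06, 258.8, 1671.87]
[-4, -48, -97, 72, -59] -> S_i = Random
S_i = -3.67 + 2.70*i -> [-3.67, -0.97, 1.73, 4.43, 7.13]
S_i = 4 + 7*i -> [4, 11, 18, 25, 32]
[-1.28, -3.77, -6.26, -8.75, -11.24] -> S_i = -1.28 + -2.49*i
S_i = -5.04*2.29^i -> [-5.04, -11.54, -26.43, -60.53, -138.6]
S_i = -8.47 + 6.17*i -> [-8.47, -2.3, 3.87, 10.04, 16.21]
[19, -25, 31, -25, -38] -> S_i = Random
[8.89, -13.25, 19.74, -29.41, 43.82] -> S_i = 8.89*(-1.49)^i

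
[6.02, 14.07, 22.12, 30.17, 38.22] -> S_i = 6.02 + 8.05*i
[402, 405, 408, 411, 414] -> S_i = 402 + 3*i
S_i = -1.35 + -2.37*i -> [-1.35, -3.72, -6.09, -8.46, -10.83]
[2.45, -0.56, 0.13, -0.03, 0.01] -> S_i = 2.45*(-0.23)^i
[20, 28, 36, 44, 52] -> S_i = 20 + 8*i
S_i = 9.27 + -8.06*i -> [9.27, 1.21, -6.85, -14.91, -22.97]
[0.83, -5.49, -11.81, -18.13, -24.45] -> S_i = 0.83 + -6.32*i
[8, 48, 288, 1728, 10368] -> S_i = 8*6^i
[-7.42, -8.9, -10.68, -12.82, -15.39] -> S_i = -7.42*1.20^i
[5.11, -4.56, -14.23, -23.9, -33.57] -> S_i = 5.11 + -9.67*i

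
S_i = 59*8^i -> [59, 472, 3776, 30208, 241664]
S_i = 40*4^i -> [40, 160, 640, 2560, 10240]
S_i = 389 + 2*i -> [389, 391, 393, 395, 397]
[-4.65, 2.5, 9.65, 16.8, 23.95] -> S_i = -4.65 + 7.15*i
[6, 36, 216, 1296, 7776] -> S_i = 6*6^i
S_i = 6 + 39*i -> [6, 45, 84, 123, 162]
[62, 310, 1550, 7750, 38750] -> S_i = 62*5^i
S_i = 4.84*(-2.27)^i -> [4.84, -10.99, 24.94, -56.61, 128.51]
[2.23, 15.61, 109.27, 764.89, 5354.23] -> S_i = 2.23*7.00^i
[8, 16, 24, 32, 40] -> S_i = 8 + 8*i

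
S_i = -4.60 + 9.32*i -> [-4.6, 4.72, 14.04, 23.36, 32.68]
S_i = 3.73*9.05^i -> [3.73, 33.76, 305.5, 2764.74, 25020.91]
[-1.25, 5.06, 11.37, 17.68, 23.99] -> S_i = -1.25 + 6.31*i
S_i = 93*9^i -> [93, 837, 7533, 67797, 610173]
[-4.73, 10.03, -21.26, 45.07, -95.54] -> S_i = -4.73*(-2.12)^i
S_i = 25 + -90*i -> [25, -65, -155, -245, -335]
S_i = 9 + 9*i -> [9, 18, 27, 36, 45]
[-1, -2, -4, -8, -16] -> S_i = -1*2^i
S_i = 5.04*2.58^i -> [5.04, 13.0, 33.55, 86.55, 223.31]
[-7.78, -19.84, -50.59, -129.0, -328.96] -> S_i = -7.78*2.55^i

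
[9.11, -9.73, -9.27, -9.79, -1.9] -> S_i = Random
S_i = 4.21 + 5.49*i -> [4.21, 9.7, 15.19, 20.68, 26.17]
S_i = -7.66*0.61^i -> [-7.66, -4.67, -2.85, -1.74, -1.06]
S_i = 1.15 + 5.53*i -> [1.15, 6.68, 12.21, 17.74, 23.27]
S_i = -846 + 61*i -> [-846, -785, -724, -663, -602]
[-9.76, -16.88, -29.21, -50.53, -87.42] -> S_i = -9.76*1.73^i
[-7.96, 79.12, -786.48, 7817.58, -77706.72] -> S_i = -7.96*(-9.94)^i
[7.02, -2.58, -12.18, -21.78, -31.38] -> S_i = 7.02 + -9.60*i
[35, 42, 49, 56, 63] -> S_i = 35 + 7*i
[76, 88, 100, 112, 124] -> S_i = 76 + 12*i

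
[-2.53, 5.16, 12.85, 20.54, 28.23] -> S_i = -2.53 + 7.69*i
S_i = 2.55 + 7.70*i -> [2.55, 10.25, 17.95, 25.65, 33.35]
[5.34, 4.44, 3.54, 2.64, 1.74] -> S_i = 5.34 + -0.90*i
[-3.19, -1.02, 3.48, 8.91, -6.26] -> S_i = Random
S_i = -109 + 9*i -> [-109, -100, -91, -82, -73]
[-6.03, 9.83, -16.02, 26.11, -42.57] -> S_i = -6.03*(-1.63)^i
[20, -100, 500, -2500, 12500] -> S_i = 20*-5^i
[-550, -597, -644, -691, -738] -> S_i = -550 + -47*i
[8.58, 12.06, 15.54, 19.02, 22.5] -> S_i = 8.58 + 3.48*i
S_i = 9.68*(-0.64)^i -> [9.68, -6.2, 3.96, -2.54, 1.62]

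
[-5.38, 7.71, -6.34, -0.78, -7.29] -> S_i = Random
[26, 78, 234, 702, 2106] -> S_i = 26*3^i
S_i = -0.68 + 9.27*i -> [-0.68, 8.59, 17.86, 27.13, 36.4]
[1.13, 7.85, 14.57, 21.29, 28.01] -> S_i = 1.13 + 6.72*i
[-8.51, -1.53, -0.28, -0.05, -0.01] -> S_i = -8.51*0.18^i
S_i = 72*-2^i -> [72, -144, 288, -576, 1152]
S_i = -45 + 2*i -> [-45, -43, -41, -39, -37]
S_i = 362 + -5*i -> [362, 357, 352, 347, 342]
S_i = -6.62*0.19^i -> [-6.62, -1.26, -0.24, -0.05, -0.01]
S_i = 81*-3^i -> [81, -243, 729, -2187, 6561]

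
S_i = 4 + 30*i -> [4, 34, 64, 94, 124]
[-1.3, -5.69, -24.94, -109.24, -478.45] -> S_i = -1.30*4.38^i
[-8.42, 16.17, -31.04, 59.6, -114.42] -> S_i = -8.42*(-1.92)^i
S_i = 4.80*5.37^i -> [4.8, 25.78, 138.42, 743.3, 3991.52]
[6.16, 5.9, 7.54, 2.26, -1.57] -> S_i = Random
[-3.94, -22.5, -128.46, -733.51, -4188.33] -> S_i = -3.94*5.71^i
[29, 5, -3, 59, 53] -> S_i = Random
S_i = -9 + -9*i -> [-9, -18, -27, -36, -45]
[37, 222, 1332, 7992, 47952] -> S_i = 37*6^i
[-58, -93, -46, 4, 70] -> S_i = Random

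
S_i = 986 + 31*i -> [986, 1017, 1048, 1079, 1110]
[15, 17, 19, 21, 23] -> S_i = 15 + 2*i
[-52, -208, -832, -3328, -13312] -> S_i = -52*4^i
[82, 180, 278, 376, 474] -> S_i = 82 + 98*i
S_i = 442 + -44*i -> [442, 398, 354, 310, 266]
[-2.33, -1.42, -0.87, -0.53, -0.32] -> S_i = -2.33*0.61^i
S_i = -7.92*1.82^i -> [-7.92, -14.41, -26.23, -47.75, -86.9]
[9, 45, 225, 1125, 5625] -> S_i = 9*5^i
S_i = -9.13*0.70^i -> [-9.13, -6.39, -4.47, -3.13, -2.19]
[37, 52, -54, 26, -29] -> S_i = Random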